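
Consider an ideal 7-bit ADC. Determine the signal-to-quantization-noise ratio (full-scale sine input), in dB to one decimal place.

SNR ≈ 6.02·N + 1.76 dB = 6.02·7 + 1.76 = 43.90 dB.

43.9 dB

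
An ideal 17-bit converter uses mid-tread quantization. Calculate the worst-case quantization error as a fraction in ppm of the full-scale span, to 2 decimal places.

Rounding → worst-case error = ½ LSB = V_FS/2^18, so 1e+06/262144 = 3.8147 ppm of full scale.

3.81 ppm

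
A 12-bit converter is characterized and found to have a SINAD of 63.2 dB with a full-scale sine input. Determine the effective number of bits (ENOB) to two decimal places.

ENOB = (SINAD − 1.76) / 6.02 = (63.2 − 1.76)/6.02 = 10.206.

10.21 bits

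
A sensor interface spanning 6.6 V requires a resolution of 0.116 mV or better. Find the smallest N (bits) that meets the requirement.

16 bits

Number of steps required ≥ 6.6 V / 0.116 mV = 56896.55.
Need 2^N ≥ 56896.55; 2^15 = 32768, 2^16 = 65536.
Minimum N = 16.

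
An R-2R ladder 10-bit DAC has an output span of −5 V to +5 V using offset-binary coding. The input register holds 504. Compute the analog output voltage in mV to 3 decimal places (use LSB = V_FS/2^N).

LSB = 10 V / 2^10 = 9.766 mV.
V_out = (−5) + 504 × 0.00976562 V = -0.078125 V.
= -78.125 mV.

-78.125 mV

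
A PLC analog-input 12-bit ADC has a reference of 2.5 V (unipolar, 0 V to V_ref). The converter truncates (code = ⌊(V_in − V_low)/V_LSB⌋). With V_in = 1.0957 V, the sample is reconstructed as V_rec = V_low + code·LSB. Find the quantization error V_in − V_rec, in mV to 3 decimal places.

0.119 mV

Step size: 2.5 V ÷ 2^12 = 0.610 mV.
Scaled input = 1795.1949 LSBs, so code = 1795.
Reconstructed: 1.0955811 V.
Difference: 0.000118945 V → 0.119 mV.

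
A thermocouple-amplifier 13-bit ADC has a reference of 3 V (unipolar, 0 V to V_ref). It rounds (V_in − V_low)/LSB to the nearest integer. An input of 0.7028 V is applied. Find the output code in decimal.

code 1919

With 8192 levels over 3 V, one step is 366.21 µV.
Input sits at 1919.113 steps above V_low.
Round → code 1919.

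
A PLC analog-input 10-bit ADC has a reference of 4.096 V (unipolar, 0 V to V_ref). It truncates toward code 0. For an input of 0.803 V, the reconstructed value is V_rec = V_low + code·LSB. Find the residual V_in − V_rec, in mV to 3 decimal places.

3.000 mV

One LSB is 4.096 V / 1024 = 4.000 mV.
(V_in − V_low)/LSB = (0.803 − 0)/0.004 = 200.7500 → code 200 (floor).
Code 200 maps back to 0 + 200×0.004 V = 0.8 V.
Error = 0.803 − 0.8 = 0.003 V = 3.000 mV.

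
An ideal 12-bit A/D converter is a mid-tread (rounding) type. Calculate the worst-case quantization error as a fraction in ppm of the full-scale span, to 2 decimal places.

Rounding → worst-case error = ½ LSB = V_FS/2^13, so 1e+06/8192 = 122.07 ppm of full scale.

122.07 ppm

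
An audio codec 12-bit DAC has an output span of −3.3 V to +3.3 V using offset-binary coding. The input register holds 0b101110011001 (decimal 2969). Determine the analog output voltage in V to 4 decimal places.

1.4840 V

LSB = 6.6 V / 2^12 = 1.611 mV.
Code 0b101110011001 = 2969 decimal.
V_out = (−3.3) + 2969 × 0.00161133 V = 1.48403 V.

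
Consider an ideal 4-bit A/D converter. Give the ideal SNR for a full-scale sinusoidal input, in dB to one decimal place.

25.8 dB

SNR ≈ 6.02·N + 1.76 dB = 6.02·4 + 1.76 = 25.84 dB.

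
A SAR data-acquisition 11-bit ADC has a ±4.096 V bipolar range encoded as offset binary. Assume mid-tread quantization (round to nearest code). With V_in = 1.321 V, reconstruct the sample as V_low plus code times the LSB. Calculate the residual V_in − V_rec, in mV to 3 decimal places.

1.000 mV

Step size: 8.192 V ÷ 2^11 = 4.000 mV.
(V_in − V_low)/LSB = (1.321 − (−4.096))/0.004 = 1354.2500 → code 1354 (round).
Code 1354 maps back to (−4.096) + 1354×0.004 V = 1.32 V.
V_in − V_rec = 0.001 V = 1.000 mV.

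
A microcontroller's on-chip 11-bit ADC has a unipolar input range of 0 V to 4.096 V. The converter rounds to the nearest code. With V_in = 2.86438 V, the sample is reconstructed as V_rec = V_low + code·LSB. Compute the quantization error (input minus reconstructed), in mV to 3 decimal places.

One LSB is 4.096 V / 2048 = 2.000 mV.
(2.86438 − 0)/0.002 = 1432.1900; round gives code 1432.
Reconstructed: 2.864 V.
V_in − V_rec = 0.00038 V = 0.380 mV.

0.380 mV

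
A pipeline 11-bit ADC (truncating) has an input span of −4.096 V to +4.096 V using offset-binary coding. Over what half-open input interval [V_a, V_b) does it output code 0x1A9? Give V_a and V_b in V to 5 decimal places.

[-2.39600 V, -2.39200 V)

LSB = 8.192/2^11 = 4.000 mV.
Code 0x1A9 = 425 decimal.
V_a = V_low + 425·LSB = -2.396 V; V_b = V_low + 426·LSB = -2.392 V.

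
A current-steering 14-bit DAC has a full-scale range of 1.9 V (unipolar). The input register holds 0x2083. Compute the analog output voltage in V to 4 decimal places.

LSB = 1.9 V / 2^14 = 115.97 µV.
Code 0x2083 = 8323 decimal.
V_out = 0 + 8323 × 0.000115967 V = 0.965192 V.

0.9652 V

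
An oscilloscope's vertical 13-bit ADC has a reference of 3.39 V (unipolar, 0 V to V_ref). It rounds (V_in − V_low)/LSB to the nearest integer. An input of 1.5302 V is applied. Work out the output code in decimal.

With 8192 levels over 3.39 V, one step is 413.82 µV.
(V_in − V_low)/LSB = (1.5302 − 0) / 0.000413818 = 3697.758.
Round → code 3698.

code 3698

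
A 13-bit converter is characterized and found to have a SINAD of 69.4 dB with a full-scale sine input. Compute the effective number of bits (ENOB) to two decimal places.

11.24 bits

ENOB = (SINAD − 1.76) / 6.02 = (69.4 − 1.76)/6.02 = 11.236.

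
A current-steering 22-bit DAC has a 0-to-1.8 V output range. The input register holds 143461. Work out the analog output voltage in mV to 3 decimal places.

LSB = 1.8 V / 2^22 = 0.43 µV.
V_out = 0 + 143461 × 4.29153e-07 V = 0.0615668 V.
= 61.567 mV.

61.567 mV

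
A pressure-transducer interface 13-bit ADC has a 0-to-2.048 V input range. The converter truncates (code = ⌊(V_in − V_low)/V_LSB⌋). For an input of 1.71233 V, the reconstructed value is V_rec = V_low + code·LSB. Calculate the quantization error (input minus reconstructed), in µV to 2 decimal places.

LSB = 2.048/2^13 = 250.00 µV.
(V_in − V_low)/LSB = (1.71233 − 0)/0.00025 = 6849.3200 → code 6849 (floor).
Reconstructed: 1.71225 V.
Difference: 8e-05 V → 80.00 µV.

80.00 µV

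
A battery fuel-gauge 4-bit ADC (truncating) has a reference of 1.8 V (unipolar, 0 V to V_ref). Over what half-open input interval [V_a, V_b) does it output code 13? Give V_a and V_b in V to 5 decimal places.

LSB = 1.8/2^4 = 112.500 mV.
V_a = V_low + 13·LSB = 1.4625 V; V_b = V_low + 14·LSB = 1.575 V.

[1.46250 V, 1.57500 V)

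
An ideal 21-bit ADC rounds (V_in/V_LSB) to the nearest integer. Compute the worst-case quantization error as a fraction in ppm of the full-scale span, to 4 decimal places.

Rounding → worst-case error = ½ LSB = V_FS/2^22, so 1e+06/4194304 = 0.238419 ppm of full scale.

0.2384 ppm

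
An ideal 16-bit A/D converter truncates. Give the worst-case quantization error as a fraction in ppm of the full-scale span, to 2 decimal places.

Truncating → worst-case error = 1 LSB = V_FS/2^16, so 1e+06/65536 = 15.2588 ppm of full scale.

15.26 ppm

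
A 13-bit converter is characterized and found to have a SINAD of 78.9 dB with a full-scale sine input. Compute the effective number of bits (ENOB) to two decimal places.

ENOB = (SINAD − 1.76) / 6.02 = (78.9 − 1.76)/6.02 = 12.814.

12.81 bits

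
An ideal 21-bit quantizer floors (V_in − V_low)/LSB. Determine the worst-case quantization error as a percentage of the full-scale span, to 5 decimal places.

Truncating → worst-case error = 1 LSB = V_FS/2^21, so 100/2097152 = 4.76837e-05 % of full scale.

0.00005 %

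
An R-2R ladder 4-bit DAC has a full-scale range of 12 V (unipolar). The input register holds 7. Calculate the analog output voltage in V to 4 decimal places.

5.2500 V

LSB = 12 V / 2^4 = 0.7500 V.
V_out = 0 + 7 × 0.75 V = 5.25 V.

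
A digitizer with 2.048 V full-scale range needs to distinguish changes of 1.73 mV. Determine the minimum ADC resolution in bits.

11 bits

Number of steps required ≥ 2.048 V / 1.73 mV = 1183.82.
Need 2^N ≥ 1183.82; 2^10 = 1024, 2^11 = 2048.
Minimum N = 11.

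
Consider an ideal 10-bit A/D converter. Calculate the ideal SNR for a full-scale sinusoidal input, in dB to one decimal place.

62.0 dB

SNR ≈ 6.02·N + 1.76 dB = 6.02·10 + 1.76 = 61.96 dB.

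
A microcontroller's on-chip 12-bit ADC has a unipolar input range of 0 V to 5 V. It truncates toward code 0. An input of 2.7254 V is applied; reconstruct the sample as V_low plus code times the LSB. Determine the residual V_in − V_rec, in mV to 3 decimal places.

0.791 mV

One LSB is 5 V / 4096 = 1.221 mV.
(2.7254 − 0)/0.0012207 = 2232.6477; ⌊·⌋ gives code 2232.
Reconstructed: 2.7246094 V.
V_in − V_rec = 0.000790625 V = 0.791 mV.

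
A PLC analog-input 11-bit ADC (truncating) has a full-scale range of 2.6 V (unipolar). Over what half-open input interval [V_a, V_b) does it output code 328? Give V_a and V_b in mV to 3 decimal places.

[416.406 mV, 417.676 mV)

LSB = 2.6/2^11 = 1.270 mV.
V_a = V_low + 328·LSB = 0.416406 V; V_b = V_low + 329·LSB = 0.417676 V.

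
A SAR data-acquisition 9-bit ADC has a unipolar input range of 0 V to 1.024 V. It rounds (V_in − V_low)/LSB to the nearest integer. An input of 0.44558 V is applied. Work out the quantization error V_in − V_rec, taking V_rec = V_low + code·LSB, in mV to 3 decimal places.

LSB = 1.024/2^9 = 2.000 mV.
(V_in − V_low)/LSB = (0.44558 − 0)/0.002 = 222.7900 → code 223 (round).
V_rec = 0 + 223·0.002 = 0.446 V.
V_in − V_rec = -0.00042 V = -0.420 mV.

-0.420 mV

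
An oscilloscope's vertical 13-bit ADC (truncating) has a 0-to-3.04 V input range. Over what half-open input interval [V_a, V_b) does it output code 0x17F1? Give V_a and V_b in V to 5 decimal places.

LSB = 3.04/2^13 = 371.09 µV.
Code 0x17F1 = 6129 decimal.
V_a = V_low + 6129·LSB = 2.27443 V; V_b = V_low + 6130·LSB = 2.2748 V.

[2.27443 V, 2.27480 V)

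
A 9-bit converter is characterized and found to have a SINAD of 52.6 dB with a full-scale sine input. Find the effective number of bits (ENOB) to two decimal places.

8.45 bits

ENOB = (SINAD − 1.76) / 6.02 = (52.6 − 1.76)/6.02 = 8.445.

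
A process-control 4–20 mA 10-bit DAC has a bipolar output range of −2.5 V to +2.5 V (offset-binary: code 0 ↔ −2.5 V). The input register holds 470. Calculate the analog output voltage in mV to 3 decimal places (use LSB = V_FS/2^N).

LSB = 5 V / 2^10 = 4.883 mV.
V_out = (−2.5) + 470 × 0.00488281 V = -0.205078 V.
= -205.078 mV.

-205.078 mV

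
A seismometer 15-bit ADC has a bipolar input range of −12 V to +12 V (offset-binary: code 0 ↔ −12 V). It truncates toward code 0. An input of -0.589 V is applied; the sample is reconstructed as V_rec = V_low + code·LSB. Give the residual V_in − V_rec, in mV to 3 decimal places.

0.600 mV

LSB = 24/2^15 = 0.732 mV.
(V_in − V_low)/LSB = (-0.589 − (−12))/0.000732422 = 15579.8187 → code 15579 (floor).
Reconstructed: -0.58959961 V.
Difference: 0.000599609 V → 0.600 mV.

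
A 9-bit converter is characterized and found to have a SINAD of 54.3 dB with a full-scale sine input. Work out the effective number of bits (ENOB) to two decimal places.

ENOB = (SINAD − 1.76) / 6.02 = (54.3 − 1.76)/6.02 = 8.728.

8.73 bits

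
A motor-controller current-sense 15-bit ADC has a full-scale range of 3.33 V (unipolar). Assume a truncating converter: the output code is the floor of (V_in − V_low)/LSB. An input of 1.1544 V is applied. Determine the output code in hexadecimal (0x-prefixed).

code 0x2C5F (decimal 11359)

LSB = 3.33 V / 32768 = 101.62 µV.
(1.1544 − 0) / 0.000101624 = 11359.573 LSBs.
⌊·⌋(11359.573) = 11359.
In hexadecimal (0x-prefixed): 0x2C5F.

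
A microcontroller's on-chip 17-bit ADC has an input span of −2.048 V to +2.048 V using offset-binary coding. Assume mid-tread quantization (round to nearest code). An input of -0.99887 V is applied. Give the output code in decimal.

LSB = 4.096 V / 131072 = 31.25 µV.
(V_in − V_low)/LSB = (-0.99887 − (−2.048)) / 3.125e-05 = 33572.160.
Round → code 33572.

code 33572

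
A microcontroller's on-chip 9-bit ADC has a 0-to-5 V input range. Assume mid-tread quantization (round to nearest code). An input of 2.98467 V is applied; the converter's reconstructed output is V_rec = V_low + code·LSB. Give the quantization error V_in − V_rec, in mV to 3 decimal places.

Step size: 5 V ÷ 2^9 = 9.766 mV.
(V_in − V_low)/LSB = (2.98467 − 0)/0.00976562 = 305.6302 → code 306 (round).
Code 306 maps back to 0 + 306×0.00976562 V = 2.9882812 V.
V_in − V_rec = -0.00361125 V = -3.611 mV.

-3.611 mV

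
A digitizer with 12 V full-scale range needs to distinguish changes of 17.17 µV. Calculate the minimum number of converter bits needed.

Number of steps required ≥ 12 V / 17.17 µV = 698893.42.
Need 2^N ≥ 698893.42; 2^19 = 524288, 2^20 = 1048576.
Minimum N = 20.

20 bits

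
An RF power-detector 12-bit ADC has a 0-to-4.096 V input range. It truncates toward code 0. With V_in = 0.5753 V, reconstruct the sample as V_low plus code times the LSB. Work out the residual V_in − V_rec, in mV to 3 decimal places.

0.300 mV

One LSB is 4.096 V / 4096 = 1.000 mV.
Scaled input = 575.3000 LSBs, so code = 575.
Code 575 maps back to 0 + 575×0.001 V = 0.575 V.
Difference: 0.0003 V → 0.300 mV.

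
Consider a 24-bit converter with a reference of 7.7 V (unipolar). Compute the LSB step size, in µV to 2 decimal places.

Full-scale span = 7.7 V.
LSB = 7.7 / 2^24 = 7.7 / 16777216 = 4.58956e-07 V = 0.46 µV.

0.46 µV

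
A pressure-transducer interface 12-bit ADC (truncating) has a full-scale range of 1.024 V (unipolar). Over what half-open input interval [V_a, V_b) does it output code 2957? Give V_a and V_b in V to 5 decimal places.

LSB = 1.024/2^12 = 250.00 µV.
V_a = V_low + 2957·LSB = 0.73925 V; V_b = V_low + 2958·LSB = 0.7395 V.

[0.73925 V, 0.73950 V)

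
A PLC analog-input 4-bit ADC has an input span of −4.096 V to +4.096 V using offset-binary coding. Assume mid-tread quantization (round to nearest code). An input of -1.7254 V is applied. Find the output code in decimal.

code 5

Full-scale span = 8.192 V; LSB = 8.192/2^4 = 0.5120 V.
Input sits at 4.630 steps above V_low.
So the output code is 5.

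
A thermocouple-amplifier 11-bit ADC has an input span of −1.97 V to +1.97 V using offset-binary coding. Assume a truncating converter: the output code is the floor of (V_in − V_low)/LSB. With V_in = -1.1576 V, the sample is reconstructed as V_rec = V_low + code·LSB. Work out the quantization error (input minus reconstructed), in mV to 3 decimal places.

One LSB is 3.94 V / 2048 = 1.924 mV.
(-1.1576 − (−1.97))/0.00192383 = 422.2830; ⌊·⌋ gives code 422.
V_rec = (−1.97) + 422·0.00192383 = -1.1581445 V.
Error = -1.1576 − (−1.1581445) = 0.000544531 V = 0.545 mV.

0.545 mV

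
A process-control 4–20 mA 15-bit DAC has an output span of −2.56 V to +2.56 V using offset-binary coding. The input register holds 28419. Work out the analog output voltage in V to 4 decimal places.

1.8805 V

LSB = 5.12 V / 2^15 = 156.25 µV.
V_out = (−2.56) + 28419 × 0.00015625 V = 1.88047 V.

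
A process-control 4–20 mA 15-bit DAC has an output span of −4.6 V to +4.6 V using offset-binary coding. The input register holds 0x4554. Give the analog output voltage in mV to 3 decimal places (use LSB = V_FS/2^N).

382.959 mV

LSB = 9.2 V / 2^15 = 280.76 µV.
Code 0x4554 = 17748 decimal.
V_out = (−4.6) + 17748 × 0.000280762 V = 0.382959 V.
= 382.959 mV.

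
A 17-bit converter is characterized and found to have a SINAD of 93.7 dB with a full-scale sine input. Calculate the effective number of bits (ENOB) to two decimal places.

ENOB = (SINAD − 1.76) / 6.02 = (93.7 − 1.76)/6.02 = 15.272.

15.27 bits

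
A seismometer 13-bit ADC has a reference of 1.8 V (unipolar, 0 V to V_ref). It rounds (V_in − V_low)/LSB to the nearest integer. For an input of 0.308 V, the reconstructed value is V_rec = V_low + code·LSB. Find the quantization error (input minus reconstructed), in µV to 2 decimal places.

LSB = 1.8/2^13 = 219.73 µV.
(V_in − V_low)/LSB = (0.308 − 0)/0.000219727 = 1401.7422 → code 1402 (round).
Reconstructed: 0.30805664 V.
Error = 0.308 − 0.30805664 = -5.66406e-05 V = -56.64 µV.

-56.64 µV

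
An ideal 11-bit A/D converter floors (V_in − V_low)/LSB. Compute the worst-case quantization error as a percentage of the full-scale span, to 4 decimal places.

0.0488 %

Truncating → worst-case error = 1 LSB = V_FS/2^11, so 100/2048 = 0.0488281 % of full scale.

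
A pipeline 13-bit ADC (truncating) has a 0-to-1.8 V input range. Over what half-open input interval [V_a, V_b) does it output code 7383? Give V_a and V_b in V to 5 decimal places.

LSB = 1.8/2^13 = 219.73 µV.
V_a = V_low + 7383·LSB = 1.62224 V; V_b = V_low + 7384·LSB = 1.62246 V.

[1.62224 V, 1.62246 V)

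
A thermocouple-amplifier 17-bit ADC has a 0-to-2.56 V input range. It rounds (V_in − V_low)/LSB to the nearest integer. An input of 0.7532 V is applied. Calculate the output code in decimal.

code 38564

Full-scale span = 2.56 V; LSB = 2.56/2^17 = 19.53 µV.
Input sits at 38563.840 steps above V_low.
Round → code 38564.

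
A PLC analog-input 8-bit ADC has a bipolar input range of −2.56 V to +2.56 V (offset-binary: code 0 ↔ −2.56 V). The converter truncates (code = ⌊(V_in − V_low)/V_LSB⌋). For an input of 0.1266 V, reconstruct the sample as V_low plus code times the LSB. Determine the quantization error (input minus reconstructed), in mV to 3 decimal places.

6.600 mV

Step size: 5.12 V ÷ 2^8 = 20.000 mV.
Scaled input = 134.3300 LSBs, so code = 134.
V_rec = (−2.56) + 134·0.02 = 0.12 V.
Error = 0.1266 − 0.12 = 0.0066 V = 6.600 mV.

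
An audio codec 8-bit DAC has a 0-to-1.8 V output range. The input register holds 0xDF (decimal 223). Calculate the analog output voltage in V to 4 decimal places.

1.5680 V

LSB = 1.8 V / 2^8 = 7.031 mV.
Code 0xDF = 223 decimal.
V_out = 0 + 223 × 0.00703125 V = 1.56797 V.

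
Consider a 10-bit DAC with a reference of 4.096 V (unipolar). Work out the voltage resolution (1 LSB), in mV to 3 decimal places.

4.000 mV

Full-scale span = 4.096 V.
LSB = 4.096 / 2^10 = 4.096 / 1024 = 0.004 V = 4.000 mV.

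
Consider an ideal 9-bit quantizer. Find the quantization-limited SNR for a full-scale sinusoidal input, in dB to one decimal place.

SNR ≈ 6.02·N + 1.76 dB = 6.02·9 + 1.76 = 55.94 dB.

55.9 dB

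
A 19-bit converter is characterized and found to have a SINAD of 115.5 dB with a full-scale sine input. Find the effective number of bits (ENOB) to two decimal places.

18.89 bits

ENOB = (SINAD − 1.76) / 6.02 = (115.5 − 1.76)/6.02 = 18.894.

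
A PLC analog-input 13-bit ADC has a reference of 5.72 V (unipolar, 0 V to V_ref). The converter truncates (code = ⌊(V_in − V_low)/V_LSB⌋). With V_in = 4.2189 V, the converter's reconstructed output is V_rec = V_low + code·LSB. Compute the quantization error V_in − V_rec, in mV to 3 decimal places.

0.121 mV

One LSB is 5.72 V / 8192 = 0.698 mV.
Scaled input = 6042.1729 LSBs, so code = 6042.
V_rec = 0 + 6042·0.000698242 = 4.2187793 V.
Difference: 0.000120703 V → 0.121 mV.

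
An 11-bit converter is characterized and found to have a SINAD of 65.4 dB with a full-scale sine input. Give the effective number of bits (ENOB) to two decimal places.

10.57 bits

ENOB = (SINAD − 1.76) / 6.02 = (65.4 − 1.76)/6.02 = 10.571.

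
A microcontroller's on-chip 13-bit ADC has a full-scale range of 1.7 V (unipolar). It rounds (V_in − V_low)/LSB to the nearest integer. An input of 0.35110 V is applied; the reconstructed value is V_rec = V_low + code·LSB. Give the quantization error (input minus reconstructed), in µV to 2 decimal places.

LSB = 1.7/2^13 = 207.52 µV.
(0.35110 − 0)/0.00020752 = 1691.8889; round gives code 1692.
V_rec = 0 + 1692·0.00020752 = 0.35112305 V.
V_in − V_rec = -2.30469e-05 V = -23.05 µV.

-23.05 µV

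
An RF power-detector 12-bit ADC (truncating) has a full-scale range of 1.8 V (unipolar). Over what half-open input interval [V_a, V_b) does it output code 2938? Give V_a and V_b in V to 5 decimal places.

[1.29111 V, 1.29155 V)

LSB = 1.8/2^12 = 439.45 µV.
V_a = V_low + 2938·LSB = 1.29111 V; V_b = V_low + 2939·LSB = 1.29155 V.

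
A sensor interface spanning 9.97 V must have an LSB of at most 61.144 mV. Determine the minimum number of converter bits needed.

8 bits

Number of steps required ≥ 9.97 V / 61.144 mV = 163.06.
Need 2^N ≥ 163.06; 2^7 = 128, 2^8 = 256.
Minimum N = 8.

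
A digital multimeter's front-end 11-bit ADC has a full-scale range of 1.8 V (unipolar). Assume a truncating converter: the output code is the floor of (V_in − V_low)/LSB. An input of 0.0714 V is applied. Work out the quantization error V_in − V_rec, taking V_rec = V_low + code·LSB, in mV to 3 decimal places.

One LSB is 1.8 V / 2048 = 0.879 mV.
(0.0714 − 0)/0.000878906 = 81.2373; ⌊·⌋ gives code 81.
Reconstructed: 0.071191406 V.
V_in − V_rec = 0.000208594 V = 0.209 mV.

0.209 mV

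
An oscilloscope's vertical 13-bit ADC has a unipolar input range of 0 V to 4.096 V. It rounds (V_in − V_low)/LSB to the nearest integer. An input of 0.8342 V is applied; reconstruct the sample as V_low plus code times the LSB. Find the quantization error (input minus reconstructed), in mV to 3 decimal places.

One LSB is 4.096 V / 8192 = 0.500 mV.
(V_in − V_low)/LSB = (0.8342 − 0)/0.0005 = 1668.4000 → code 1668 (round).
V_rec = 0 + 1668·0.0005 = 0.834 V.
Difference: 0.0002 V → 0.200 mV.

0.200 mV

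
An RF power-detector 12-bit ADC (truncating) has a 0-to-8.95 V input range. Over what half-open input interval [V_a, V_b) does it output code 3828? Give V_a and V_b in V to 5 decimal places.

LSB = 8.95/2^12 = 2.185 mV.
V_a = V_low + 3828·LSB = 8.3644 V; V_b = V_low + 3829·LSB = 8.36659 V.

[8.36440 V, 8.36659 V)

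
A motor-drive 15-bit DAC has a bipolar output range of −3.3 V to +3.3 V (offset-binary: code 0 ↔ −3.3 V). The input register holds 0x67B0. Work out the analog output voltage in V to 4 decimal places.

LSB = 6.6 V / 2^15 = 201.42 µV.
Code 0x67B0 = 26544 decimal.
V_out = (−3.3) + 26544 × 0.000201416 V = 2.04639 V.

2.0464 V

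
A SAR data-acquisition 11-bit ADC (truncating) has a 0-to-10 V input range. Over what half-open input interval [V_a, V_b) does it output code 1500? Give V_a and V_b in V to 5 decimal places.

[7.32422 V, 7.32910 V)

LSB = 10/2^11 = 4.883 mV.
V_a = V_low + 1500·LSB = 7.32422 V; V_b = V_low + 1501·LSB = 7.3291 V.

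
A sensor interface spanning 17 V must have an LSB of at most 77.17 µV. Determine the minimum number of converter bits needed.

Number of steps required ≥ 17 V / 77.17 µV = 220292.86.
Need 2^N ≥ 220292.86; 2^17 = 131072, 2^18 = 262144.
Minimum N = 18.

18 bits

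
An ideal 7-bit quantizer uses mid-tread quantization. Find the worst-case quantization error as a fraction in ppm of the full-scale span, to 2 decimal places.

3906.25 ppm

Rounding → worst-case error = ½ LSB = V_FS/2^8, so 1e+06/256 = 3906.25 ppm of full scale.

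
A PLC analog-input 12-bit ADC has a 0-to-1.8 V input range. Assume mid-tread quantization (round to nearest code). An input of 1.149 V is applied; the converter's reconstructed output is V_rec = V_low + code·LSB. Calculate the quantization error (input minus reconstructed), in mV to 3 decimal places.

Step size: 1.8 V ÷ 2^12 = 439.45 µV.
(1.149 − 0)/0.000439453 = 2614.6133; round gives code 2615.
V_rec = 0 + 2615·0.000439453 = 1.1491699 V.
Difference: -0.000169922 V → -0.170 mV.

-0.170 mV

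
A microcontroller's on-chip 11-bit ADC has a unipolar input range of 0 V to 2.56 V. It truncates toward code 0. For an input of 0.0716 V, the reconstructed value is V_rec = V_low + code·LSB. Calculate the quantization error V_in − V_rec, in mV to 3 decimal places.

0.350 mV

One LSB is 2.56 V / 2048 = 1.250 mV.
(0.0716 − 0)/0.00125 = 57.2800; ⌊·⌋ gives code 57.
Reconstructed: 0.07125 V.
Error = 0.0716 − 0.07125 = 0.00035 V = 0.350 mV.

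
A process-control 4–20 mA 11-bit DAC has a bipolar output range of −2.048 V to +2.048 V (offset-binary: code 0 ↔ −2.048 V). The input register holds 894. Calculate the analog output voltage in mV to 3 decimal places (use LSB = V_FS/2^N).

-260.000 mV

LSB = 4.096 V / 2^11 = 2.000 mV.
V_out = (−2.048) + 894 × 0.002 V = -0.26 V.
= -260.000 mV.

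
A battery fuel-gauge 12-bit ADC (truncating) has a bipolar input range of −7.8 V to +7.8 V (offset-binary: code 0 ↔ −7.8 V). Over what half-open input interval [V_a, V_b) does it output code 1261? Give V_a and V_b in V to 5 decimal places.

[-2.99736 V, -2.99355 V)

LSB = 15.6/2^12 = 3.809 mV.
V_a = V_low + 1261·LSB = -2.99736 V; V_b = V_low + 1262·LSB = -2.99355 V.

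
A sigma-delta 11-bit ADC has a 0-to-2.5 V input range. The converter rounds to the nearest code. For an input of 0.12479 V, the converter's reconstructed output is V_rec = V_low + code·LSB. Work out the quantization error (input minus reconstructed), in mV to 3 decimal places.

0.278 mV

LSB = 2.5/2^11 = 1.221 mV.
Scaled input = 102.2280 LSBs, so code = 102.
Code 102 maps back to 0 + 102×0.0012207 V = 0.12451172 V.
Difference: 0.000278281 V → 0.278 mV.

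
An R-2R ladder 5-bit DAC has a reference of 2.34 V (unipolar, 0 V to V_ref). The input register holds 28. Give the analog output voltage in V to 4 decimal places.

LSB = 2.34 V / 2^5 = 73.125 mV.
V_out = 0 + 28 × 0.073125 V = 2.0475 V.

2.0475 V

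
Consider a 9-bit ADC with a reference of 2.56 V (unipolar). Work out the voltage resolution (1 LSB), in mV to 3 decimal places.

Full-scale span = 2.56 V.
LSB = 2.56 / 2^9 = 2.56 / 512 = 0.005 V = 5.000 mV.

5.000 mV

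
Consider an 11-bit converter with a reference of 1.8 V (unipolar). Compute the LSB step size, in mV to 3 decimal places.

0.879 mV

Full-scale span = 1.8 V.
LSB = 1.8 / 2^11 = 1.8 / 2048 = 0.000878906 V = 0.879 mV.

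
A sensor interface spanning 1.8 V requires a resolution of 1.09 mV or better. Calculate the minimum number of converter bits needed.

11 bits

Number of steps required ≥ 1.8 V / 1.09 mV = 1651.38.
Need 2^N ≥ 1651.38; 2^10 = 1024, 2^11 = 2048.
Minimum N = 11.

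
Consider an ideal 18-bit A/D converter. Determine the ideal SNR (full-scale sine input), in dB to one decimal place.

SNR ≈ 6.02·N + 1.76 dB = 6.02·18 + 1.76 = 110.12 dB.

110.1 dB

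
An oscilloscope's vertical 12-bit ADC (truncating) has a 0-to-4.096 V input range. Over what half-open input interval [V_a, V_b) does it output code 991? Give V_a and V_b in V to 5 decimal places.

LSB = 4.096/2^12 = 1.000 mV.
V_a = V_low + 991·LSB = 0.991 V; V_b = V_low + 992·LSB = 0.992 V.

[0.99100 V, 0.99200 V)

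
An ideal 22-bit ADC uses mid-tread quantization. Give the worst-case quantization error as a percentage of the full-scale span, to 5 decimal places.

Rounding → worst-case error = ½ LSB = V_FS/2^23, so 100/8388608 = 1.19209e-05 % of full scale.

0.00001 %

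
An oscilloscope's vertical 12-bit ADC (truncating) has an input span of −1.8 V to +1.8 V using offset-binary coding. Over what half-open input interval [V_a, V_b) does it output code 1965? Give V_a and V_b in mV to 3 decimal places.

[-72.949 mV, -72.070 mV)

LSB = 3.6/2^12 = 0.879 mV.
V_a = V_low + 1965·LSB = -0.0729492 V; V_b = V_low + 1966·LSB = -0.0720703 V.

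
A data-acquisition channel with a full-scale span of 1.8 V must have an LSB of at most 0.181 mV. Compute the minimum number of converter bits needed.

14 bits

Number of steps required ≥ 1.8 V / 0.181 mV = 9944.75.
Need 2^N ≥ 9944.75; 2^13 = 8192, 2^14 = 16384.
Minimum N = 14.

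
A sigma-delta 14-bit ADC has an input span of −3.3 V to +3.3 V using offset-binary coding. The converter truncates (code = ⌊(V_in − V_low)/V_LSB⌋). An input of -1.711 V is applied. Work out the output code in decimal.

With 16384 levels over 6.6 V, one step is 402.83 µV.
Input sits at 3944.572 steps above V_low.
Floor → code 3944.

code 3944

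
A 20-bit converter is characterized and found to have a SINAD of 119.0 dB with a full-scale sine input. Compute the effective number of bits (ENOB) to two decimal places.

19.48 bits

ENOB = (SINAD − 1.76) / 6.02 = (119.0 − 1.76)/6.02 = 19.475.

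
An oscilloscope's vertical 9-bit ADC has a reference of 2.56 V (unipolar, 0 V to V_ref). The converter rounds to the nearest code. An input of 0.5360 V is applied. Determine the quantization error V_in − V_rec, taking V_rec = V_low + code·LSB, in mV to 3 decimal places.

Step size: 2.56 V ÷ 2^9 = 5.000 mV.
Scaled input = 107.2000 LSBs, so code = 107.
V_rec = 0 + 107·0.005 = 0.535 V.
V_in − V_rec = 0.001 V = 1.000 mV.

1.000 mV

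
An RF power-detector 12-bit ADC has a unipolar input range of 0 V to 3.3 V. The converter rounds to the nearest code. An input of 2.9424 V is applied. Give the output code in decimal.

code 3652

With 4096 levels over 3.3 V, one step is 0.806 mV.
Input sits at 3652.143 steps above V_low.
round(3652.143) = 3652.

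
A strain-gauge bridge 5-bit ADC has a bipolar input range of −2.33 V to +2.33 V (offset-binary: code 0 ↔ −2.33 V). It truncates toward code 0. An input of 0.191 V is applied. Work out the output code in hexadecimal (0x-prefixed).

With 32 levels over 4.66 V, one step is 145.625 mV.
(0.191 − (−2.33)) / 0.145625 = 17.312 LSBs.
Floor → code 17.
In hexadecimal (0x-prefixed): 0x11.

code 0x11 (decimal 17)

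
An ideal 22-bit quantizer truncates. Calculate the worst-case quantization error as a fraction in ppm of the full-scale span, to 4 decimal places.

0.2384 ppm

Truncating → worst-case error = 1 LSB = V_FS/2^22, so 1e+06/4194304 = 0.238419 ppm of full scale.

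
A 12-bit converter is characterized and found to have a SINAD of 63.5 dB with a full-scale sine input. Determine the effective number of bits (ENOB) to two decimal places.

10.26 bits

ENOB = (SINAD − 1.76) / 6.02 = (63.5 − 1.76)/6.02 = 10.256.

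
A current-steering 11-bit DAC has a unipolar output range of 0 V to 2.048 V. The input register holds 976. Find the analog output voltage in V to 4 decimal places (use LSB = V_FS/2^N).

LSB = 2.048 V / 2^11 = 1.000 mV.
V_out = 0 + 976 × 0.001 V = 0.976 V.

0.9760 V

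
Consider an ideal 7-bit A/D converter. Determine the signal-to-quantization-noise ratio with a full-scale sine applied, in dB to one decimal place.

SNR ≈ 6.02·N + 1.76 dB = 6.02·7 + 1.76 = 43.90 dB.

43.9 dB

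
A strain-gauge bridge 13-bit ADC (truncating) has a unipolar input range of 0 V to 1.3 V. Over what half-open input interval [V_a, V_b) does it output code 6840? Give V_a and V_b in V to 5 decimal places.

LSB = 1.3/2^13 = 158.69 µV.
V_a = V_low + 6840·LSB = 1.08545 V; V_b = V_low + 6841·LSB = 1.08561 V.

[1.08545 V, 1.08561 V)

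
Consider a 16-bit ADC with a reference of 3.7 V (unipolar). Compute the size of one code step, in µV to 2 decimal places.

Full-scale span = 3.7 V.
LSB = 3.7 / 2^16 = 3.7 / 65536 = 5.64575e-05 V = 56.46 µV.

56.46 µV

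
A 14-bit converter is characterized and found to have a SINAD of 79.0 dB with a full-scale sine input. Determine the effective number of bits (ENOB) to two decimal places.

ENOB = (SINAD − 1.76) / 6.02 = (79.0 − 1.76)/6.02 = 12.831.

12.83 bits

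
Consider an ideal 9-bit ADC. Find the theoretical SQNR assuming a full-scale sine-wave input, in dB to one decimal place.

SNR ≈ 6.02·N + 1.76 dB = 6.02·9 + 1.76 = 55.94 dB.

55.9 dB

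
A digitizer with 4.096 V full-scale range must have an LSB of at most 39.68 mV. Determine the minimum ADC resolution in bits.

7 bits

Number of steps required ≥ 4.096 V / 39.68 mV = 103.23.
Need 2^N ≥ 103.23; 2^6 = 64, 2^7 = 128.
Minimum N = 7.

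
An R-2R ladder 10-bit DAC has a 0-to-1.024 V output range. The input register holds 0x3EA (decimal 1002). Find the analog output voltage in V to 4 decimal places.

1.0020 V

LSB = 1.024 V / 2^10 = 1.000 mV.
Code 0x3EA = 1002 decimal.
V_out = 0 + 1002 × 0.001 V = 1.002 V.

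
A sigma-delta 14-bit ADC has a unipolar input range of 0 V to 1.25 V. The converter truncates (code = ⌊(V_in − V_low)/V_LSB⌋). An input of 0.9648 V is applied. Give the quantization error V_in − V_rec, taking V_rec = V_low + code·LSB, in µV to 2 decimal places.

LSB = 1.25/2^14 = 76.29 µV.
(0.9648 − 0)/7.62939e-05 = 12645.8266; ⌊·⌋ gives code 12645.
V_rec = 0 + 12645·7.62939e-05 = 0.96473694 V.
V_in − V_rec = 6.30615e-05 V = 63.06 µV.

63.06 µV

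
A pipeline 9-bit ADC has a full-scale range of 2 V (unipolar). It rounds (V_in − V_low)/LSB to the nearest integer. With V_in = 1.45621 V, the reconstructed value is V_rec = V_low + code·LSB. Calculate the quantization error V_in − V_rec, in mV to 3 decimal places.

-0.821 mV

LSB = 2/2^9 = 3.906 mV.
(V_in − V_low)/LSB = (1.45621 − 0)/0.00390625 = 372.7898 → code 373 (round).
V_rec = 0 + 373·0.00390625 = 1.4570312 V.
V_in − V_rec = -0.00082125 V = -0.821 mV.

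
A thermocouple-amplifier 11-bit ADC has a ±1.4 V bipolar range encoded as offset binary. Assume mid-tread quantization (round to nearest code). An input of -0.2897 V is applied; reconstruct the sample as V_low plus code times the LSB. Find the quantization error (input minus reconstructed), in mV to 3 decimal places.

0.144 mV

Step size: 2.8 V ÷ 2^11 = 1.367 mV.
(-0.2897 − (−1.4))/0.00136719 = 812.1051; round gives code 812.
Code 812 maps back to (−1.4) + 812×0.00136719 V = -0.28984375 V.
Error = -0.2897 − (−0.28984375) = 0.00014375 V = 0.144 mV.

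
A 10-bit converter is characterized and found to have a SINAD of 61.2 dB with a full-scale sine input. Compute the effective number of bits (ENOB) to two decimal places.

ENOB = (SINAD − 1.76) / 6.02 = (61.2 − 1.76)/6.02 = 9.874.

9.87 bits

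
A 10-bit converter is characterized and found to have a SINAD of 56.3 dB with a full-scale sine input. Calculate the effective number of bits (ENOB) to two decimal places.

ENOB = (SINAD − 1.76) / 6.02 = (56.3 − 1.76)/6.02 = 9.060.

9.06 bits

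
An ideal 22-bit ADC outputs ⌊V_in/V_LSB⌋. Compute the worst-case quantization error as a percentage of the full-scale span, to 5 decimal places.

0.00002 %

Truncating → worst-case error = 1 LSB = V_FS/2^22, so 100/4194304 = 2.38419e-05 % of full scale.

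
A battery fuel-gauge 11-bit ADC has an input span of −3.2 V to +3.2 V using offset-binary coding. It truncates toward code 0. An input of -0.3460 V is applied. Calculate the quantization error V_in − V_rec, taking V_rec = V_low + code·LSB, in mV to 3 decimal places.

LSB = 6.4/2^11 = 3.125 mV.
(V_in − V_low)/LSB = (-0.3460 − (−3.2))/0.003125 = 913.2800 → code 913 (floor).
V_rec = (−3.2) + 913·0.003125 = -0.346875 V.
V_in − V_rec = 0.000875 V = 0.875 mV.

0.875 mV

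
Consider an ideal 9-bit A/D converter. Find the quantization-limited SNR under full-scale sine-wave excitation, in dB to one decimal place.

55.9 dB

SNR ≈ 6.02·N + 1.76 dB = 6.02·9 + 1.76 = 55.94 dB.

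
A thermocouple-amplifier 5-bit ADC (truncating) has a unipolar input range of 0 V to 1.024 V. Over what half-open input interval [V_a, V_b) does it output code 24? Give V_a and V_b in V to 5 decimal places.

LSB = 1.024/2^5 = 32.000 mV.
V_a = V_low + 24·LSB = 0.768 V; V_b = V_low + 25·LSB = 0.8 V.

[0.76800 V, 0.80000 V)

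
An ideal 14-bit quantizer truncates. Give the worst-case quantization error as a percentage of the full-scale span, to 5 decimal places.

0.00610 %

Truncating → worst-case error = 1 LSB = V_FS/2^14, so 100/16384 = 0.00610352 % of full scale.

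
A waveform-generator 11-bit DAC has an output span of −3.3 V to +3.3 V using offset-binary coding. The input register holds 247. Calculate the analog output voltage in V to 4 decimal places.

-2.5040 V

LSB = 6.6 V / 2^11 = 3.223 mV.
V_out = (−3.3) + 247 × 0.00322266 V = -2.504 V.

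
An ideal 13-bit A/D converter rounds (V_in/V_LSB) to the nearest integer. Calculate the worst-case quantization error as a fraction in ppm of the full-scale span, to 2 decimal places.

Rounding → worst-case error = ½ LSB = V_FS/2^14, so 1e+06/16384 = 61.0352 ppm of full scale.

61.04 ppm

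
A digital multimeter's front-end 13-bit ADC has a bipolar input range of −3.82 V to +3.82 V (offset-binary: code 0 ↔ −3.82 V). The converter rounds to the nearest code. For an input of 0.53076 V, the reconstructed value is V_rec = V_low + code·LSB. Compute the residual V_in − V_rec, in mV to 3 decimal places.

0.101 mV

One LSB is 7.64 V / 8192 = 0.933 mV.
Scaled input = 4665.1081 LSBs, so code = 4665.
V_rec = (−3.82) + 4665·0.000932617 = 0.53065918 V.
Error = 0.53076 − 0.53065918 = 0.00010082 V = 0.101 mV.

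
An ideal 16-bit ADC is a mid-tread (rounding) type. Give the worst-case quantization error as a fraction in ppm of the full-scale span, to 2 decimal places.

7.63 ppm

Rounding → worst-case error = ½ LSB = V_FS/2^17, so 1e+06/131072 = 7.62939 ppm of full scale.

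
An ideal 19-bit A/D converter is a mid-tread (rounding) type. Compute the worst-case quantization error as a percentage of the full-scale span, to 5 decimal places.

Rounding → worst-case error = ½ LSB = V_FS/2^20, so 100/1048576 = 9.53674e-05 % of full scale.

0.00010 %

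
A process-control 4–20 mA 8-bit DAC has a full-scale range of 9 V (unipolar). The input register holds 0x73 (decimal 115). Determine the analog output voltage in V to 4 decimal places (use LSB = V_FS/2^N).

4.0430 V

LSB = 9 V / 2^8 = 35.156 mV.
Code 0x73 = 115 decimal.
V_out = 0 + 115 × 0.0351562 V = 4.04297 V.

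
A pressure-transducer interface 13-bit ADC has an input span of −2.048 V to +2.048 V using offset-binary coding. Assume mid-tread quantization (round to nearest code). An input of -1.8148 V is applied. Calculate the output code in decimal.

code 466

Full-scale span = 4.096 V; LSB = 4.096/2^13 = 0.500 mV.
(-1.8148 − (−2.048)) / 0.0005 = 466.400 LSBs.
So the output code is 466.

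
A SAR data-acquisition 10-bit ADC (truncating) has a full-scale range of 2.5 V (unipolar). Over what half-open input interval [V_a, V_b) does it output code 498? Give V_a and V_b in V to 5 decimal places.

LSB = 2.5/2^10 = 2.441 mV.
V_a = V_low + 498·LSB = 1.21582 V; V_b = V_low + 499·LSB = 1.21826 V.

[1.21582 V, 1.21826 V)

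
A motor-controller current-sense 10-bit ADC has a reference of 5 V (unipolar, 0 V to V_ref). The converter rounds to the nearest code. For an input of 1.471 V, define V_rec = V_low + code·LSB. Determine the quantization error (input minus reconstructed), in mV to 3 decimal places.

1.273 mV

One LSB is 5 V / 1024 = 4.883 mV.
Scaled input = 301.2608 LSBs, so code = 301.
Reconstructed: 1.4697266 V.
Difference: 0.00127344 V → 1.273 mV.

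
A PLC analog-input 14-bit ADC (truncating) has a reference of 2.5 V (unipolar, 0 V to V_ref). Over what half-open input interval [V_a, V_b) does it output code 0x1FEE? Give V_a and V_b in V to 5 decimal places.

[1.24725 V, 1.24741 V)

LSB = 2.5/2^14 = 152.59 µV.
Code 0x1FEE = 8174 decimal.
V_a = V_low + 8174·LSB = 1.24725 V; V_b = V_low + 8175·LSB = 1.24741 V.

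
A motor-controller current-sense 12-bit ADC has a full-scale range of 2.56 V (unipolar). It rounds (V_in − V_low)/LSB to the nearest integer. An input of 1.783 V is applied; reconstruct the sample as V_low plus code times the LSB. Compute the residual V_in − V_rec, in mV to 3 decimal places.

Step size: 2.56 V ÷ 2^12 = 0.625 mV.
(V_in − V_low)/LSB = (1.783 − 0)/0.000625 = 2852.8000 → code 2853 (round).
Reconstructed: 1.783125 V.
Error = 1.783 − 1.783125 = -0.000125 V = -0.125 mV.

-0.125 mV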